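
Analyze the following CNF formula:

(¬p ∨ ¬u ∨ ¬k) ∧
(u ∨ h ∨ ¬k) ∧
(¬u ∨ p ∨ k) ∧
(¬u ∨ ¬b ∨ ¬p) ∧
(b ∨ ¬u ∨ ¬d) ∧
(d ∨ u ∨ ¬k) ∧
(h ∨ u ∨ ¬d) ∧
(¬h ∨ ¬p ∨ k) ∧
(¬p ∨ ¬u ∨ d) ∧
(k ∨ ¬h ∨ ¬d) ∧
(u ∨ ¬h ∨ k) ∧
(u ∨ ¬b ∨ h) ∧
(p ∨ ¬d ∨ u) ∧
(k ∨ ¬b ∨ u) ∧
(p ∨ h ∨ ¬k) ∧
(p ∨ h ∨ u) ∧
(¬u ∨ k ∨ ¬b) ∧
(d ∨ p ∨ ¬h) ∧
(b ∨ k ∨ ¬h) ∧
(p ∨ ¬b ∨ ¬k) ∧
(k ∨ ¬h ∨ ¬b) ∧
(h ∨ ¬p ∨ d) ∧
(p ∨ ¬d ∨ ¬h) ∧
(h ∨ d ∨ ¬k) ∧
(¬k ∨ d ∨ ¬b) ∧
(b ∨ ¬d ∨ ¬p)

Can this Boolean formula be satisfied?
Yes

Yes, the formula is satisfiable.

One satisfying assignment is: u=False, b=True, h=True, p=True, k=True, d=True

Verification: With this assignment, all 26 clauses evaluate to true.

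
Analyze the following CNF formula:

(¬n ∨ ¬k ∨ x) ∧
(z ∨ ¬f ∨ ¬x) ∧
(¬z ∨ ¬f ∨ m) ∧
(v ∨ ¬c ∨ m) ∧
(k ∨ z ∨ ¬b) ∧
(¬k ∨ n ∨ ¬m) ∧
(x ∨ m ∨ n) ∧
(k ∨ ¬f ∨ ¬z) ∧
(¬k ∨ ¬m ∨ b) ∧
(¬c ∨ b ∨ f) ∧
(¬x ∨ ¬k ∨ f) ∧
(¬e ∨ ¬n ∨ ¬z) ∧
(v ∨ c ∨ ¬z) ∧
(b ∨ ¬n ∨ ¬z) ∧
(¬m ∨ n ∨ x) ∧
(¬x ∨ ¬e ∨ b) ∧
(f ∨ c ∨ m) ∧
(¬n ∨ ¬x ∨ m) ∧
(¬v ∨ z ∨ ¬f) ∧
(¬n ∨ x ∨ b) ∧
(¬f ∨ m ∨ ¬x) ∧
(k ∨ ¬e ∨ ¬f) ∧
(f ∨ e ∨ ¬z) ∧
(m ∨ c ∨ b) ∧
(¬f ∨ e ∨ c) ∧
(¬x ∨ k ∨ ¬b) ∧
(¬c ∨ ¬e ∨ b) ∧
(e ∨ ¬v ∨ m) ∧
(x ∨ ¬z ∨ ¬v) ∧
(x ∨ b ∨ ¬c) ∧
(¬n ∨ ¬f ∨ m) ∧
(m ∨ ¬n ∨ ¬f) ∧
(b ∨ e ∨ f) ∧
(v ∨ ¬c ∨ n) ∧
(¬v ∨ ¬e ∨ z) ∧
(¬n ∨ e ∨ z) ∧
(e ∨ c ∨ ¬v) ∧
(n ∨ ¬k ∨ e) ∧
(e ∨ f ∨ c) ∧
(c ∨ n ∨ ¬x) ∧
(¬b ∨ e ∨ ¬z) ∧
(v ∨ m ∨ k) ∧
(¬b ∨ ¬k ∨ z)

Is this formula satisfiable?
No

No, the formula is not satisfiable.

No assignment of truth values to the variables can make all 43 clauses true simultaneously.

The formula is UNSAT (unsatisfiable).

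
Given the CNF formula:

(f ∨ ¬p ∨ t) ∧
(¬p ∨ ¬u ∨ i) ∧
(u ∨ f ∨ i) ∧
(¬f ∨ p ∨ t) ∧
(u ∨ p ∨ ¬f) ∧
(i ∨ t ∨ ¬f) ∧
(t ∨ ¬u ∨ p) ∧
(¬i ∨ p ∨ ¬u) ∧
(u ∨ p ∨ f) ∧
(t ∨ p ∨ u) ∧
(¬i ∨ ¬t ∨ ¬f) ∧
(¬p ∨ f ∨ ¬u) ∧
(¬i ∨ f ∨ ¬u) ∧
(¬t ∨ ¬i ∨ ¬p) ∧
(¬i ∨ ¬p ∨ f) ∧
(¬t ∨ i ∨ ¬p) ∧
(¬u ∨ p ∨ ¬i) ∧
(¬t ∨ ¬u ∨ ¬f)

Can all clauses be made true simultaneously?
Yes

Yes, the formula is satisfiable.

One satisfying assignment is: f=True, t=False, u=False, i=True, p=True

Verification: With this assignment, all 18 clauses evaluate to true.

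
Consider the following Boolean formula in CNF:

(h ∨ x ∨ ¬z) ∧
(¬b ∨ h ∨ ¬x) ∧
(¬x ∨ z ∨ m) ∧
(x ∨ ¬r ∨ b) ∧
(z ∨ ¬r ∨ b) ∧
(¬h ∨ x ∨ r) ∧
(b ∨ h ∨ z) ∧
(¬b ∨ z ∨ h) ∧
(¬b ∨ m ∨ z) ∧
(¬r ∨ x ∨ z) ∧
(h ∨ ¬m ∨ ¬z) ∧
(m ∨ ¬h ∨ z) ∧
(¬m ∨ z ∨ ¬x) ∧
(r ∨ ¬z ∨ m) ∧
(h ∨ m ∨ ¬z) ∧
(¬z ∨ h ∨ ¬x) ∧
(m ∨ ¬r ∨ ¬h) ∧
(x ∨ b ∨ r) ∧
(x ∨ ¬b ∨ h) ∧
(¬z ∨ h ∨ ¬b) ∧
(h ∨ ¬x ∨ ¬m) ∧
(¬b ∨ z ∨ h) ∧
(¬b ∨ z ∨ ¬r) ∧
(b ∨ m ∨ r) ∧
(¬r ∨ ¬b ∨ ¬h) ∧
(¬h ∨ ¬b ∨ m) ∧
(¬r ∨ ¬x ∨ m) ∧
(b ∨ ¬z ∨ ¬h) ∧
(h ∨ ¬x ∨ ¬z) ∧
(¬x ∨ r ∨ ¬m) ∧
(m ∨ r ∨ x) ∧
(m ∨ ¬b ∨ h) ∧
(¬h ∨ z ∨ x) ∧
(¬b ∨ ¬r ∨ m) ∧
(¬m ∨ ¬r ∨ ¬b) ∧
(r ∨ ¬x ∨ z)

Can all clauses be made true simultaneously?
No

No, the formula is not satisfiable.

No assignment of truth values to the variables can make all 36 clauses true simultaneously.

The formula is UNSAT (unsatisfiable).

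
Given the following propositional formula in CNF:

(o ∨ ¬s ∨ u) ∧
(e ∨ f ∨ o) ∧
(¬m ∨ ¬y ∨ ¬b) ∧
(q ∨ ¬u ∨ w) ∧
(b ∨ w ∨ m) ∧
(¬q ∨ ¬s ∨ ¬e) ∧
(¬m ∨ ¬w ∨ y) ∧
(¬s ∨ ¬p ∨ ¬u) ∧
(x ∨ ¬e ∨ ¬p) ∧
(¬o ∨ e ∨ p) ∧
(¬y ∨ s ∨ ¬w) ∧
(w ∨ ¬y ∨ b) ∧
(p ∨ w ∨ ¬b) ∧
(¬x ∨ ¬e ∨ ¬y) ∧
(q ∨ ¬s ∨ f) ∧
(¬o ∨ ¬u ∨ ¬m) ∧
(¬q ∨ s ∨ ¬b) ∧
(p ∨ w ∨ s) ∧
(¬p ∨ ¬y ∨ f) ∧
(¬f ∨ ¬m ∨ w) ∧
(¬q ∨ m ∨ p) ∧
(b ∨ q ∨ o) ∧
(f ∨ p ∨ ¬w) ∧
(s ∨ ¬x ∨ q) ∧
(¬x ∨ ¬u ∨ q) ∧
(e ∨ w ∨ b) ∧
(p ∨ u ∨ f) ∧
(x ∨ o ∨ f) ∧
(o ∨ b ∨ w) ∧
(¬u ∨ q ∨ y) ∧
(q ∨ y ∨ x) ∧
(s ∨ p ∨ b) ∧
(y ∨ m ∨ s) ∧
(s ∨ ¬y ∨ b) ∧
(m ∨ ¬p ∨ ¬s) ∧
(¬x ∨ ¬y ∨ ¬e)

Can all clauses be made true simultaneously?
Yes

Yes, the formula is satisfiable.

One satisfying assignment is: w=False, s=False, u=False, x=True, q=True, p=True, f=False, b=False, o=True, e=True, y=False, m=True

Verification: With this assignment, all 36 clauses evaluate to true.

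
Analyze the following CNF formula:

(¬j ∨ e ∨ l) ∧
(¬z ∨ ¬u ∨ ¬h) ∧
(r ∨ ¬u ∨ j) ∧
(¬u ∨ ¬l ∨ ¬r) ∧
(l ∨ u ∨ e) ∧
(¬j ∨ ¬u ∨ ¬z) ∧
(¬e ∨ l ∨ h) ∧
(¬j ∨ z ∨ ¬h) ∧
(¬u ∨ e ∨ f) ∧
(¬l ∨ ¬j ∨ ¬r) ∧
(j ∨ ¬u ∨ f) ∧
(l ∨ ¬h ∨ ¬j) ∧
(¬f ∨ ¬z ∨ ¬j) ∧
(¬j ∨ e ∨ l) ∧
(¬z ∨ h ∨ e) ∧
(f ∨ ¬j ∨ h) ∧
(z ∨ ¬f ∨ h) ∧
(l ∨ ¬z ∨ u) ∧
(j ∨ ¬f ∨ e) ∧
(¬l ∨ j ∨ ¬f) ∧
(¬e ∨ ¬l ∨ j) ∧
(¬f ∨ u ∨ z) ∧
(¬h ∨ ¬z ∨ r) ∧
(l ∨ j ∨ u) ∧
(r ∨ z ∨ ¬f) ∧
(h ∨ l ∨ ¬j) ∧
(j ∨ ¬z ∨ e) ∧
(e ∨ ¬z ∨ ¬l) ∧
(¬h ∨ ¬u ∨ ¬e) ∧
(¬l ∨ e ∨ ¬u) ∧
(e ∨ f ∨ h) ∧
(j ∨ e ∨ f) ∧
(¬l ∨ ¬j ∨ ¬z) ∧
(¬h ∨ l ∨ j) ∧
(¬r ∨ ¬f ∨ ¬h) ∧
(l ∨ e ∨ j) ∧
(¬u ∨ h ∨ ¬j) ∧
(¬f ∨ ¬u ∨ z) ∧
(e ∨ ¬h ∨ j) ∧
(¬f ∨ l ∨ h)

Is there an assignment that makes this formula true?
No

No, the formula is not satisfiable.

No assignment of truth values to the variables can make all 40 clauses true simultaneously.

The formula is UNSAT (unsatisfiable).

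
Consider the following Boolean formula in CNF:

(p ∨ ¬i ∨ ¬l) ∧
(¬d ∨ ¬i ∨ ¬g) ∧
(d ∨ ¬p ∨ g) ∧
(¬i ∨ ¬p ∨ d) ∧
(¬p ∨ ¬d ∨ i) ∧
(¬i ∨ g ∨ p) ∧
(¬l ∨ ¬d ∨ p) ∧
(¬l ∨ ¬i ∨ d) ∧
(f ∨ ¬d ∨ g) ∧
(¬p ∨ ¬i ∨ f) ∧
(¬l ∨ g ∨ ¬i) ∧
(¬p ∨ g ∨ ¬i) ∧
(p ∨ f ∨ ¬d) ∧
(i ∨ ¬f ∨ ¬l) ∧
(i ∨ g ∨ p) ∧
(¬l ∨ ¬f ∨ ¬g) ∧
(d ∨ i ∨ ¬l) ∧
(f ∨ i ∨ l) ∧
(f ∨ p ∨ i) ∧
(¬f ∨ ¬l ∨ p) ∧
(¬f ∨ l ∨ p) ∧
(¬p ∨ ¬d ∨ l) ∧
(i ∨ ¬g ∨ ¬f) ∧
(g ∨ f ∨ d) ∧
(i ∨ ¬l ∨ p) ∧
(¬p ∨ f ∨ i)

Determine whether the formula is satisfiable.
Yes

Yes, the formula is satisfiable.

One satisfying assignment is: p=False, d=False, i=True, g=True, f=False, l=False

Verification: With this assignment, all 26 clauses evaluate to true.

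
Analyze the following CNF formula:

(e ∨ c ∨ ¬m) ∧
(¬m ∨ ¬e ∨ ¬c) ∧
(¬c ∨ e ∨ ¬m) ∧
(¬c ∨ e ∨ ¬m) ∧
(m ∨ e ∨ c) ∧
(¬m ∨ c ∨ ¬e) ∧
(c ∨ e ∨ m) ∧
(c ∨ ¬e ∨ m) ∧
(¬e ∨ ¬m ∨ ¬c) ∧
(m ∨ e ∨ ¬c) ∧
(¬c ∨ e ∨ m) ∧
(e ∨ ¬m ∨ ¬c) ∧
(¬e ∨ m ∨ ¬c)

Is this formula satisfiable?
No

No, the formula is not satisfiable.

No assignment of truth values to the variables can make all 13 clauses true simultaneously.

The formula is UNSAT (unsatisfiable).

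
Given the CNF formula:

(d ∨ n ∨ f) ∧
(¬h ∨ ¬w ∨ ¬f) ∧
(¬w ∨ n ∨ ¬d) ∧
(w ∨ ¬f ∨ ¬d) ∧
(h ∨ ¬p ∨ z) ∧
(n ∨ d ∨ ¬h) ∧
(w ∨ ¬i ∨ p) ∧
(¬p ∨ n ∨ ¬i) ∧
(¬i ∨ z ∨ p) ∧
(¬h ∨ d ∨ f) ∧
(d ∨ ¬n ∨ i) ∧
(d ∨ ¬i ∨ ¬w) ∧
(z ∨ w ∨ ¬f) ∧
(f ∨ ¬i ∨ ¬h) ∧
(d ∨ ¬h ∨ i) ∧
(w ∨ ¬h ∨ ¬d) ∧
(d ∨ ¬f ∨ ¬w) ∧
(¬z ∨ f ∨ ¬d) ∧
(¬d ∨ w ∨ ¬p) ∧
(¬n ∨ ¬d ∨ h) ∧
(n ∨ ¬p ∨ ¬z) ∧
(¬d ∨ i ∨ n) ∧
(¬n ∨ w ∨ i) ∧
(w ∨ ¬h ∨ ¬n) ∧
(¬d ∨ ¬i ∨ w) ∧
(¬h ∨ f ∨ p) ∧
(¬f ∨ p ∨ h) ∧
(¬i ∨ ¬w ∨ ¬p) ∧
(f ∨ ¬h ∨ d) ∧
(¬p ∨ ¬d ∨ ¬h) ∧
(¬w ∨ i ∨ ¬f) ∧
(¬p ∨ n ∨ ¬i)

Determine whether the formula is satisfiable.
Yes

Yes, the formula is satisfiable.

One satisfying assignment is: h=False, i=True, z=True, p=True, f=False, d=False, w=False, n=True

Verification: With this assignment, all 32 clauses evaluate to true.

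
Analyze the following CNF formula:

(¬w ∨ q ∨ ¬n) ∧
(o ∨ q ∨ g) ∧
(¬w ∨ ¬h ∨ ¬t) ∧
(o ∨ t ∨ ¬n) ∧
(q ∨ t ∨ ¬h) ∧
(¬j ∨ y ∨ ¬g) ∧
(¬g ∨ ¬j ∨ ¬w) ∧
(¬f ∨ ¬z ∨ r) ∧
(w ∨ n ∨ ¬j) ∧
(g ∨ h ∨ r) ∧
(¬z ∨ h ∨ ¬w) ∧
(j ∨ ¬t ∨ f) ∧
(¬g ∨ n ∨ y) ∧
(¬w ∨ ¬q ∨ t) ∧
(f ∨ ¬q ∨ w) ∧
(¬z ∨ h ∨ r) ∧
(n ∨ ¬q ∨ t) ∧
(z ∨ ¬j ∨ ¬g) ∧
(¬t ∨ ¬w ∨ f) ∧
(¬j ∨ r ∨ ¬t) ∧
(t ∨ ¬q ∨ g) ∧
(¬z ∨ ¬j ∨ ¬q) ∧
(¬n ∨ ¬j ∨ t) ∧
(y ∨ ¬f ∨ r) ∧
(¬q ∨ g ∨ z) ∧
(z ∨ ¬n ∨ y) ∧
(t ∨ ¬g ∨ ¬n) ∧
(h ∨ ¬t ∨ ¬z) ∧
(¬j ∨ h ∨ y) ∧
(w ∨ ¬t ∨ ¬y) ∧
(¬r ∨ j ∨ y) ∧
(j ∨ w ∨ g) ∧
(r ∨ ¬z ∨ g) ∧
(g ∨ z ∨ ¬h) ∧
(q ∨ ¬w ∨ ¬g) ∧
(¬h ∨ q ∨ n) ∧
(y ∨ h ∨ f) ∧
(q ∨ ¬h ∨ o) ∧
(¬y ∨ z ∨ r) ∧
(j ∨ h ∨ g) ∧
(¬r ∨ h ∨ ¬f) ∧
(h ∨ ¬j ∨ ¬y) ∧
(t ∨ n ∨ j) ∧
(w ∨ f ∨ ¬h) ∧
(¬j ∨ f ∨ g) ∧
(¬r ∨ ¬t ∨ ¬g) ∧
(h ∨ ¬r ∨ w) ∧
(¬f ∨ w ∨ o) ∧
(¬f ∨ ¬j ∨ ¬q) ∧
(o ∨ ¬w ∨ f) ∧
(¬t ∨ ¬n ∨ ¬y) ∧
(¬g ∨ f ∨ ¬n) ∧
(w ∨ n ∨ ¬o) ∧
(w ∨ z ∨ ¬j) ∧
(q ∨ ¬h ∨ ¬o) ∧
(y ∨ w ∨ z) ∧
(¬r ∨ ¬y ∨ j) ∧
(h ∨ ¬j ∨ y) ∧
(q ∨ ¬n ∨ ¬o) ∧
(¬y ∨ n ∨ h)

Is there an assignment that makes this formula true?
No

No, the formula is not satisfiable.

No assignment of truth values to the variables can make all 60 clauses true simultaneously.

The formula is UNSAT (unsatisfiable).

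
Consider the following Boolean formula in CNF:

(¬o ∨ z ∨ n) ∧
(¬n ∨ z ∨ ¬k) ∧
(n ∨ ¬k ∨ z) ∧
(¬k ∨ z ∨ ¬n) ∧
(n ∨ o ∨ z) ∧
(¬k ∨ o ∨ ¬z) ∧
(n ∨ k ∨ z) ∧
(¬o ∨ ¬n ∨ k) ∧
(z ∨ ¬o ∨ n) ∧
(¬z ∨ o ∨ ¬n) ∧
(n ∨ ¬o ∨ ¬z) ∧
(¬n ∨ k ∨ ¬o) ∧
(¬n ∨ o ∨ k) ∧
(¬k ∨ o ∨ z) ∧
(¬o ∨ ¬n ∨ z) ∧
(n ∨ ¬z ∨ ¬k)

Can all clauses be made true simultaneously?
Yes

Yes, the formula is satisfiable.

One satisfying assignment is: n=False, z=True, o=False, k=False

Verification: With this assignment, all 16 clauses evaluate to true.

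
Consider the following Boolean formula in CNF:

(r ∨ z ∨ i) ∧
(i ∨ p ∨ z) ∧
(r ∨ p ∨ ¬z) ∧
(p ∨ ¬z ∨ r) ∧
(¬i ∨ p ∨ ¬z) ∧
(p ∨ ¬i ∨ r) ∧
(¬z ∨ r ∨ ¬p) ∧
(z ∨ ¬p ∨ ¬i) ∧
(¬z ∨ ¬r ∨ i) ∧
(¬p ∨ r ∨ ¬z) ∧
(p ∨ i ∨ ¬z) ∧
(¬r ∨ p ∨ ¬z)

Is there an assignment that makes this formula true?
Yes

Yes, the formula is satisfiable.

One satisfying assignment is: i=True, r=True, p=False, z=False

Verification: With this assignment, all 12 clauses evaluate to true.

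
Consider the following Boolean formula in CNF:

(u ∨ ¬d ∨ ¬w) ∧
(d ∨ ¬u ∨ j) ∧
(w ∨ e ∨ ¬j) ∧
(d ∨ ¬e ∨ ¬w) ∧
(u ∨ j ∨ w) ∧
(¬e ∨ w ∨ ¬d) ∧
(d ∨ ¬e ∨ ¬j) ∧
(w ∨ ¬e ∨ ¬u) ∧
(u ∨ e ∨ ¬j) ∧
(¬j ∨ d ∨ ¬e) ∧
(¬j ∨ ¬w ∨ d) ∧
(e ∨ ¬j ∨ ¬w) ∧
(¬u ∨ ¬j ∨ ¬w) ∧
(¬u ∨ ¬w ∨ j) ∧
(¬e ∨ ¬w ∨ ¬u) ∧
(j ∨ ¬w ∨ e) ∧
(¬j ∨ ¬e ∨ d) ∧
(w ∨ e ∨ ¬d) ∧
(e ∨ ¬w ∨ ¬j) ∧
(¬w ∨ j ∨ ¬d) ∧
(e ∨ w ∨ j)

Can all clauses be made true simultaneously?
No

No, the formula is not satisfiable.

No assignment of truth values to the variables can make all 21 clauses true simultaneously.

The formula is UNSAT (unsatisfiable).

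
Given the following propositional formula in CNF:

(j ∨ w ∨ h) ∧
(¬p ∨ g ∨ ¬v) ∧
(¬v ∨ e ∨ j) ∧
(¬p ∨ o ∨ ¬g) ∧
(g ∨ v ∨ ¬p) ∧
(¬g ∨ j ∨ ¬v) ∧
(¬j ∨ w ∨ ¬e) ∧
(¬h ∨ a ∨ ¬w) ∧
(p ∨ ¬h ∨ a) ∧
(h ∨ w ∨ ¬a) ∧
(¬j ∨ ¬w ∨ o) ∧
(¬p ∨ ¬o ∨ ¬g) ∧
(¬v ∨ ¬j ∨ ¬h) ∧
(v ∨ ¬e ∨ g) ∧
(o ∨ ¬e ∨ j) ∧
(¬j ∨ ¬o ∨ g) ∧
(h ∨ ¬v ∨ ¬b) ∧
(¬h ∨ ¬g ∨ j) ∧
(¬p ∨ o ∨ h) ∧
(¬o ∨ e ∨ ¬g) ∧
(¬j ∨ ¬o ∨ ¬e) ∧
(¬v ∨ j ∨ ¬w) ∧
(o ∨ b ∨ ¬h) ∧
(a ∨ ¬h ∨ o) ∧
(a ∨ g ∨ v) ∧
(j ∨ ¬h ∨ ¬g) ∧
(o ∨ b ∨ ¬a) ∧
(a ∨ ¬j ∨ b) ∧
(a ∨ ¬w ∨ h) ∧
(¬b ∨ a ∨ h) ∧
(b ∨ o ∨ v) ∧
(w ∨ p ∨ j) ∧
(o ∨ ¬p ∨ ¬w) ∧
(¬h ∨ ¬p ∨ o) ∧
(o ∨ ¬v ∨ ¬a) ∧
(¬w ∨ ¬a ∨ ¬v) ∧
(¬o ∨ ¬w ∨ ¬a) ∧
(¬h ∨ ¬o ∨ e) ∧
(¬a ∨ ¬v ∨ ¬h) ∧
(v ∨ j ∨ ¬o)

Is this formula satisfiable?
Yes

Yes, the formula is satisfiable.

One satisfying assignment is: b=True, o=False, j=False, p=False, v=False, a=True, w=True, g=False, h=True, e=False

Verification: With this assignment, all 40 clauses evaluate to true.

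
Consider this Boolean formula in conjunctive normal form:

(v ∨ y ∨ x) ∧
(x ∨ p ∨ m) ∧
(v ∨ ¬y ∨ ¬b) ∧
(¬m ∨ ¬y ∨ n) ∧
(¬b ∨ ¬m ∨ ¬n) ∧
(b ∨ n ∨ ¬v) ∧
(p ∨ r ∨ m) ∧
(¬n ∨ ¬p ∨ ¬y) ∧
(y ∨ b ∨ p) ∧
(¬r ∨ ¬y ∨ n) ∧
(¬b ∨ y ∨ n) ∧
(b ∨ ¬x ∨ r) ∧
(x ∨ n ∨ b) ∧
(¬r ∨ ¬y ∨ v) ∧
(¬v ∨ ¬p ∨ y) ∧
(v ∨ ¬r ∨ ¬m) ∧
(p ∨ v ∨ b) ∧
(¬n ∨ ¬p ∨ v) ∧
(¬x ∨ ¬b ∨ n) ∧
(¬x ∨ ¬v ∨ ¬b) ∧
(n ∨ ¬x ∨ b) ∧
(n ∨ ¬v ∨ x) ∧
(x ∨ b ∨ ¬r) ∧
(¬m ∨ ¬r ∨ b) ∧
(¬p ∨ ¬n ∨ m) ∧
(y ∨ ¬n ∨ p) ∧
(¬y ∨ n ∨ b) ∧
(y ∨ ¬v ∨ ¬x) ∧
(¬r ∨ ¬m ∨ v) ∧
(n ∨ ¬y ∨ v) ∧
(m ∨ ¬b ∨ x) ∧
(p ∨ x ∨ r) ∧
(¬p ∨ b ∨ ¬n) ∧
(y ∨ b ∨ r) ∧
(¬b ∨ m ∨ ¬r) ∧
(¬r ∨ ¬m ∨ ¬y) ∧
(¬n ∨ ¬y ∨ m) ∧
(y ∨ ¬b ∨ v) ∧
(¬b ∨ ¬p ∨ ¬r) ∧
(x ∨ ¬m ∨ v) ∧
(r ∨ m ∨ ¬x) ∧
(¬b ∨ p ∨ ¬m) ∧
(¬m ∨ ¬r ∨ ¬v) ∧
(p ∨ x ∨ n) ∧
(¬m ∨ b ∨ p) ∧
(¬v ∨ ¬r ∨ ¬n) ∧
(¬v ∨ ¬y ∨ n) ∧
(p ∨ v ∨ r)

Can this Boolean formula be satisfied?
No

No, the formula is not satisfiable.

No assignment of truth values to the variables can make all 48 clauses true simultaneously.

The formula is UNSAT (unsatisfiable).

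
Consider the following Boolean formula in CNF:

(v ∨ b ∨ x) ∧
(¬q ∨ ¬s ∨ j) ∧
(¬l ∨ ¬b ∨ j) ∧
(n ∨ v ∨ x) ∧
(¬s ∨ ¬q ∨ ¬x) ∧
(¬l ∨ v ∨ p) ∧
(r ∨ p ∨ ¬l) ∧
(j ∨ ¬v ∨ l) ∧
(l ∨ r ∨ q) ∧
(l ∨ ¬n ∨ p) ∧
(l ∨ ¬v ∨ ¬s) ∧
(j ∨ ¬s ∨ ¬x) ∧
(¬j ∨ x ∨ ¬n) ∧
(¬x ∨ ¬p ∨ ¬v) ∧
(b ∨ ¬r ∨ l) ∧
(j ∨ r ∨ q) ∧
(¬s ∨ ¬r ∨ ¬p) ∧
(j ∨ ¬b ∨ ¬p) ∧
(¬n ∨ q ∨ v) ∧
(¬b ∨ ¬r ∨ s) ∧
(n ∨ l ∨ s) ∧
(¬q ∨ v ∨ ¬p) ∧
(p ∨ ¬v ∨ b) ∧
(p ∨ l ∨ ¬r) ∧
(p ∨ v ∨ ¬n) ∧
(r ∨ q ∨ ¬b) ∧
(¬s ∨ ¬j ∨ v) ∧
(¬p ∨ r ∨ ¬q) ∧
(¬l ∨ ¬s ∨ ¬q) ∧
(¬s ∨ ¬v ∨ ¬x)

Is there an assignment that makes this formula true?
Yes

Yes, the formula is satisfiable.

One satisfying assignment is: r=False, l=True, v=True, n=False, j=True, s=True, p=True, q=False, x=False, b=False

Verification: With this assignment, all 30 clauses evaluate to true.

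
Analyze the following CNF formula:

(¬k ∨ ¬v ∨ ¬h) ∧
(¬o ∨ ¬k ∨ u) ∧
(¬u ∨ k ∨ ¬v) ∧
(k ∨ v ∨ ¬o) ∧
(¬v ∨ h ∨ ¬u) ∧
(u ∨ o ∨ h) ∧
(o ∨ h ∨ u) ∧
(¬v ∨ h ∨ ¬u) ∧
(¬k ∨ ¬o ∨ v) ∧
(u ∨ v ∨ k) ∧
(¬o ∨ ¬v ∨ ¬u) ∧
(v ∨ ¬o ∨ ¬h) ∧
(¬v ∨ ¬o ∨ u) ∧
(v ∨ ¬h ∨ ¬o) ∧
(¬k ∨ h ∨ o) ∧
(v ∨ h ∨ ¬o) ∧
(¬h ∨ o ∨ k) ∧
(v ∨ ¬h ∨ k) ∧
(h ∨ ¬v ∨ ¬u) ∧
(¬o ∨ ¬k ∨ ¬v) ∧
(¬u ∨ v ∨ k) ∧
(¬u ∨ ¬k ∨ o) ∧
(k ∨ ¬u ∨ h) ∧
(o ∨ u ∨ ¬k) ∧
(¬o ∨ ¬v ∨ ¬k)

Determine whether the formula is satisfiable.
No

No, the formula is not satisfiable.

No assignment of truth values to the variables can make all 25 clauses true simultaneously.

The formula is UNSAT (unsatisfiable).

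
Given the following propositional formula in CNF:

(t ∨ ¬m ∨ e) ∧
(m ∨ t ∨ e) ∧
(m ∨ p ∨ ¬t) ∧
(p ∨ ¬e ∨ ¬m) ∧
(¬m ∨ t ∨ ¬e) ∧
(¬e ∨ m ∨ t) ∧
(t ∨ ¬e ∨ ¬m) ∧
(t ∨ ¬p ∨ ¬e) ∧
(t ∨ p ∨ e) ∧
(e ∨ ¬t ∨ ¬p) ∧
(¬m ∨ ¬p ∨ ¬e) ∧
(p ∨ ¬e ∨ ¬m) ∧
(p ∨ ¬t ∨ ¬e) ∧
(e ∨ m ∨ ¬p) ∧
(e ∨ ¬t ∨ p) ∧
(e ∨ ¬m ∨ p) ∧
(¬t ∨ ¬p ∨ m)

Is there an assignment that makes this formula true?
No

No, the formula is not satisfiable.

No assignment of truth values to the variables can make all 17 clauses true simultaneously.

The formula is UNSAT (unsatisfiable).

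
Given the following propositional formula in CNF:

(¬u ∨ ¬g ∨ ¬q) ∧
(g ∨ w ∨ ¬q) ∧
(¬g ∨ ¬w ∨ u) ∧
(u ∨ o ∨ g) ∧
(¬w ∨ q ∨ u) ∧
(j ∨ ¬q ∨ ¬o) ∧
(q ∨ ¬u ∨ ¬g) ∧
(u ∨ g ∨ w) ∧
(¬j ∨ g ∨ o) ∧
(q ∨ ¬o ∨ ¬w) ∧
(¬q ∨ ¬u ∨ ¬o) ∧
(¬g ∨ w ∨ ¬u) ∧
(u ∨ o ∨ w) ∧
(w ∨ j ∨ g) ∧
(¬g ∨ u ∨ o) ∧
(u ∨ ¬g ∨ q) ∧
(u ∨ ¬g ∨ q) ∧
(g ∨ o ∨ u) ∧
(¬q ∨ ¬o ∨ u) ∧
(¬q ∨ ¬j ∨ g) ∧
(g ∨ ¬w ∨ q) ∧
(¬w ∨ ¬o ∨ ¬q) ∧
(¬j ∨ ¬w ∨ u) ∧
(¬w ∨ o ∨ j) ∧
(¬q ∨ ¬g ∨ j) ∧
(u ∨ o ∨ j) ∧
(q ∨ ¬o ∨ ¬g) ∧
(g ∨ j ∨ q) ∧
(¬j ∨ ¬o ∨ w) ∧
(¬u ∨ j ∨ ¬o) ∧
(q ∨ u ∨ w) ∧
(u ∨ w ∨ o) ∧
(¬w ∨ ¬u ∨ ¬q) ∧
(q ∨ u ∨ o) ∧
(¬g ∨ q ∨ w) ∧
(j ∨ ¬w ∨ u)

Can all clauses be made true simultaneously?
No

No, the formula is not satisfiable.

No assignment of truth values to the variables can make all 36 clauses true simultaneously.

The formula is UNSAT (unsatisfiable).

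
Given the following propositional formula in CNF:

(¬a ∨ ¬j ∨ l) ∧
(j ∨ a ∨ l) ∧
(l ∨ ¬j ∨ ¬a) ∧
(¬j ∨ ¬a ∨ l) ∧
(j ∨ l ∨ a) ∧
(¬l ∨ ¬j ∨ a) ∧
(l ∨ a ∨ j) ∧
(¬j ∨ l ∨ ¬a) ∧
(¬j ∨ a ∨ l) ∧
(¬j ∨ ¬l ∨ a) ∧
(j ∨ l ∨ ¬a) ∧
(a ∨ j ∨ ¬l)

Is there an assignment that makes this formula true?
Yes

Yes, the formula is satisfiable.

One satisfying assignment is: l=True, j=False, a=True

Verification: With this assignment, all 12 clauses evaluate to true.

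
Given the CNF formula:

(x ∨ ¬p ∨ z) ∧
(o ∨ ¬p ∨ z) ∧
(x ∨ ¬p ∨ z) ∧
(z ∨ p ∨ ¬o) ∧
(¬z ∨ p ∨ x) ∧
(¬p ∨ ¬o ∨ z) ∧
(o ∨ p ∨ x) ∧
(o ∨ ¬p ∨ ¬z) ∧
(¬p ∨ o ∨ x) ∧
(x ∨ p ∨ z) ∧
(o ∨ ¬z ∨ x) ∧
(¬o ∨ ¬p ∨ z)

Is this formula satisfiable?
Yes

Yes, the formula is satisfiable.

One satisfying assignment is: p=False, o=False, x=True, z=False

Verification: With this assignment, all 12 clauses evaluate to true.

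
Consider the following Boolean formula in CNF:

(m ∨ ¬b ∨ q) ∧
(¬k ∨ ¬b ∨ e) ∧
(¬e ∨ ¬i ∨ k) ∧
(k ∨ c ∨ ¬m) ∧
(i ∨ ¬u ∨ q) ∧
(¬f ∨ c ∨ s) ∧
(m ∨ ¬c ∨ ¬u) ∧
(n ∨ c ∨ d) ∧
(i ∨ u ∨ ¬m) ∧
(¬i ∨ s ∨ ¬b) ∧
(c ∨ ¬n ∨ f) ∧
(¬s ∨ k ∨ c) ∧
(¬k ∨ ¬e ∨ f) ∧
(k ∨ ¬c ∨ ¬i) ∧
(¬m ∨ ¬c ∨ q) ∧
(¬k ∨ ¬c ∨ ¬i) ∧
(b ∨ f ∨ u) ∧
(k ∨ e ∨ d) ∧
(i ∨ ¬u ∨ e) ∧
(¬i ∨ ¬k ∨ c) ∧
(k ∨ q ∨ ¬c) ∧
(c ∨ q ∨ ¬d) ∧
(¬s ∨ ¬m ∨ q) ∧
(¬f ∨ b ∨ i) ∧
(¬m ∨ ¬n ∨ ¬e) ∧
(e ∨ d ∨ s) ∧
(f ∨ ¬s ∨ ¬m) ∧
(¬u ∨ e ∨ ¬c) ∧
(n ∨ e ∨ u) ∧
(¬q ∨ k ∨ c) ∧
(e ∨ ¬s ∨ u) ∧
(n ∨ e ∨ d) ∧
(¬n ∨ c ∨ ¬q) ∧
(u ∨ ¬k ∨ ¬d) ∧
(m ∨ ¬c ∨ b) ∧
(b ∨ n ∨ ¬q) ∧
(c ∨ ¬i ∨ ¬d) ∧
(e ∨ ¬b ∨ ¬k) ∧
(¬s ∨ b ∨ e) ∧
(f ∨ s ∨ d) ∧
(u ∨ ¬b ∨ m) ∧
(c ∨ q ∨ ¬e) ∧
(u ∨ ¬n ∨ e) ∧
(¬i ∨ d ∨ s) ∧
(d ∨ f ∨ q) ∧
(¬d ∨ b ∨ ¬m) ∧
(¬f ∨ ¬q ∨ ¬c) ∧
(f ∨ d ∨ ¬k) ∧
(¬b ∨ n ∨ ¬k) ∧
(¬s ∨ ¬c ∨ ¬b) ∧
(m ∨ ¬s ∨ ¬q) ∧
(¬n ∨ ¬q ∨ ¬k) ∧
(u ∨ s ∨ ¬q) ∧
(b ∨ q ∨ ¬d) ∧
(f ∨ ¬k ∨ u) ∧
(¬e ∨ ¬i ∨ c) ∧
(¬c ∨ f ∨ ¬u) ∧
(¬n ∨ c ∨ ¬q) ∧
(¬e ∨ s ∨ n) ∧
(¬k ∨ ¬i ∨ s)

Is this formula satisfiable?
No

No, the formula is not satisfiable.

No assignment of truth values to the variables can make all 60 clauses true simultaneously.

The formula is UNSAT (unsatisfiable).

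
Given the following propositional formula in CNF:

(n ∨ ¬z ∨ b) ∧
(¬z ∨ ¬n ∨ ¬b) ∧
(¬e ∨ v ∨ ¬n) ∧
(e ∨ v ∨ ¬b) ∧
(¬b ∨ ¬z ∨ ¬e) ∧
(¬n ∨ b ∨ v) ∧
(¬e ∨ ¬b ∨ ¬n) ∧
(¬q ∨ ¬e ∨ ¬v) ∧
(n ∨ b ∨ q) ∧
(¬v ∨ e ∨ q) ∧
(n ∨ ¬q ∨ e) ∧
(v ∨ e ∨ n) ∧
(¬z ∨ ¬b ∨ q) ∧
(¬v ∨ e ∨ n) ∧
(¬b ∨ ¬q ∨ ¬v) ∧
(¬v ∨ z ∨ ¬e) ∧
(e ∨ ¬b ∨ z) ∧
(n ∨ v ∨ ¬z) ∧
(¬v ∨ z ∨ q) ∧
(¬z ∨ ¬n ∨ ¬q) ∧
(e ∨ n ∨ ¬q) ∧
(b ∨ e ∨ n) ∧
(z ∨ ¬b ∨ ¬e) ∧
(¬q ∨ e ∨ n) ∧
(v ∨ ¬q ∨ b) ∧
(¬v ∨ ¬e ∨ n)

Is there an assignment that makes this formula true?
Yes

Yes, the formula is satisfiable.

One satisfying assignment is: v=True, n=True, b=False, q=True, e=False, z=False

Verification: With this assignment, all 26 clauses evaluate to true.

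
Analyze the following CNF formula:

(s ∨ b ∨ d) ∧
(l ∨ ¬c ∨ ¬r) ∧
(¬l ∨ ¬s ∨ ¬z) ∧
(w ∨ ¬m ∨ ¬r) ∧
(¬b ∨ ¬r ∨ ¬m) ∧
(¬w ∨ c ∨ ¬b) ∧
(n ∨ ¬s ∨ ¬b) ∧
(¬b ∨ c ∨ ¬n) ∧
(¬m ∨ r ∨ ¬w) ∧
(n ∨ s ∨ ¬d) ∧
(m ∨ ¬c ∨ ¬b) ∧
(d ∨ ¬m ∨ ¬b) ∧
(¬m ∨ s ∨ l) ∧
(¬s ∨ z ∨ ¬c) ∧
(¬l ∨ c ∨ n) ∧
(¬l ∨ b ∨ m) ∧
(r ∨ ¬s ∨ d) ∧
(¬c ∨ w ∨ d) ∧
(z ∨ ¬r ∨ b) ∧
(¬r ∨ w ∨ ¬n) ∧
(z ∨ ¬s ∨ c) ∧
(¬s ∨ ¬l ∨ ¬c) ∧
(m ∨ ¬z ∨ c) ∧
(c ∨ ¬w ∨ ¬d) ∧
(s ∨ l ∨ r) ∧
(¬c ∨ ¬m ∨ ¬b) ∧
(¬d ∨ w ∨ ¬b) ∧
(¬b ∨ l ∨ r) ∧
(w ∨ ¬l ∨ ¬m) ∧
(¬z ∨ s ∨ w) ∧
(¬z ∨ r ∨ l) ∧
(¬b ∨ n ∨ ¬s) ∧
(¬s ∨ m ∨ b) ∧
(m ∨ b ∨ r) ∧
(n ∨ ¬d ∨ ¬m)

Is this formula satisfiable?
Yes

Yes, the formula is satisfiable.

One satisfying assignment is: l=False, w=False, m=False, n=False, c=False, d=False, s=False, b=True, z=False, r=True

Verification: With this assignment, all 35 clauses evaluate to true.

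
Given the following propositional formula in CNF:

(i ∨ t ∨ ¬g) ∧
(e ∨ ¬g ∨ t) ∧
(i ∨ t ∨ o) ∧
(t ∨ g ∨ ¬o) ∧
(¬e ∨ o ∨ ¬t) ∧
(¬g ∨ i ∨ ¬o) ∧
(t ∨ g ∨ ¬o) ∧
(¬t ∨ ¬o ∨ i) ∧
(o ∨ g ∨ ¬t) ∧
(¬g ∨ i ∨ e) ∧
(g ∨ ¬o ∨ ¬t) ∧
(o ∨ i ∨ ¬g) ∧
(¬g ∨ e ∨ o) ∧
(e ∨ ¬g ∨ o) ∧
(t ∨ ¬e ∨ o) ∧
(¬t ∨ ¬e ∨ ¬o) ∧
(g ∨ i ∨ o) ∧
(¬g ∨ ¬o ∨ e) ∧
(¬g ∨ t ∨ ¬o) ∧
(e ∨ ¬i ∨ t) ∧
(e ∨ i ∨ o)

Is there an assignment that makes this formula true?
No

No, the formula is not satisfiable.

No assignment of truth values to the variables can make all 21 clauses true simultaneously.

The formula is UNSAT (unsatisfiable).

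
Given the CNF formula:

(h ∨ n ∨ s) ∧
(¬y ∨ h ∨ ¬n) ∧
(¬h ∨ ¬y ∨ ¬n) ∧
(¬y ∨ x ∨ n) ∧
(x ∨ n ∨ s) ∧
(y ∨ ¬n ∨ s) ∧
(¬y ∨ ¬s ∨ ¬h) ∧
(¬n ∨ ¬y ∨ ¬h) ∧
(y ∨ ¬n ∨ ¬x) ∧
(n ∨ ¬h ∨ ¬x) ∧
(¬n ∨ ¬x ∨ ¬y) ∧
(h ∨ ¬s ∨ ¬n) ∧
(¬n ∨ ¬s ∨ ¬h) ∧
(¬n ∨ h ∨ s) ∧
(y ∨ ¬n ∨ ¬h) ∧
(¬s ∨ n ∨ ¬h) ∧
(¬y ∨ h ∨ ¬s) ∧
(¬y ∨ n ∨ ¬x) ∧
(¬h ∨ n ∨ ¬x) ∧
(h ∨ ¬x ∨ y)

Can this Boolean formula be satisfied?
Yes

Yes, the formula is satisfiable.

One satisfying assignment is: y=False, x=False, s=True, n=False, h=False

Verification: With this assignment, all 20 clauses evaluate to true.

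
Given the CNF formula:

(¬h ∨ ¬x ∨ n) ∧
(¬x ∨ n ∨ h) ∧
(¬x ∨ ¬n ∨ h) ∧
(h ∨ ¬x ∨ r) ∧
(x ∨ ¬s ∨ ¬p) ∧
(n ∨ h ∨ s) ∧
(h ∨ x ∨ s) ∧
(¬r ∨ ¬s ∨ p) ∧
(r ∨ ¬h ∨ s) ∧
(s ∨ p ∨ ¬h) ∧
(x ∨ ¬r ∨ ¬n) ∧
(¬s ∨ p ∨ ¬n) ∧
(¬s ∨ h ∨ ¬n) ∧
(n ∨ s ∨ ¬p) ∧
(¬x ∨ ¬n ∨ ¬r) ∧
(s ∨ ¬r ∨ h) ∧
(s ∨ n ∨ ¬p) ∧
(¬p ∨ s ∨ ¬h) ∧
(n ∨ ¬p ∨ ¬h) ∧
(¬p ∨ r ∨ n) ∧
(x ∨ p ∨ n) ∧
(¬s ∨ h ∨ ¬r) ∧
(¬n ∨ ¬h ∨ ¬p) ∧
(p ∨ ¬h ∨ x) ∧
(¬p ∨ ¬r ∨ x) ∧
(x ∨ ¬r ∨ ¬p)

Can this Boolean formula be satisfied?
No

No, the formula is not satisfiable.

No assignment of truth values to the variables can make all 26 clauses true simultaneously.

The formula is UNSAT (unsatisfiable).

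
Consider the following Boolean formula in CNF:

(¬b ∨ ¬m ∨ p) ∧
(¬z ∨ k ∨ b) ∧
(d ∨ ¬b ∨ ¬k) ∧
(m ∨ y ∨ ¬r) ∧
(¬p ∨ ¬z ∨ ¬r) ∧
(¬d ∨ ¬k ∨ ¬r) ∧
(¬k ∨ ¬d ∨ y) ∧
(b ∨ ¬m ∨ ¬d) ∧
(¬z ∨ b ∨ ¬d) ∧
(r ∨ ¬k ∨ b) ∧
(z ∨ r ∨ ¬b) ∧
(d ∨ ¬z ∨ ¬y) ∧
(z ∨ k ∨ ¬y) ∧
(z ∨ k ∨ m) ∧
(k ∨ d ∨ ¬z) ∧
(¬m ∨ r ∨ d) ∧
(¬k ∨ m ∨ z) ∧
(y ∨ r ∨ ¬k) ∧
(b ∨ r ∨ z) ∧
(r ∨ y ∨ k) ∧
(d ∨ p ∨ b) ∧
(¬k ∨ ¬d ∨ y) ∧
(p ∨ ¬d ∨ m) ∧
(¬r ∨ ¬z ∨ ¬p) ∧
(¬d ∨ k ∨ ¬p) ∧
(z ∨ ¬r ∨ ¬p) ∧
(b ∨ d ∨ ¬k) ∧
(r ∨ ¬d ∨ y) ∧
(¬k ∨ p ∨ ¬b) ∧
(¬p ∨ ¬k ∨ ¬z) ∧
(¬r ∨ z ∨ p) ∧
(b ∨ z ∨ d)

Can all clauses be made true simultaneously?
No

No, the formula is not satisfiable.

No assignment of truth values to the variables can make all 32 clauses true simultaneously.

The formula is UNSAT (unsatisfiable).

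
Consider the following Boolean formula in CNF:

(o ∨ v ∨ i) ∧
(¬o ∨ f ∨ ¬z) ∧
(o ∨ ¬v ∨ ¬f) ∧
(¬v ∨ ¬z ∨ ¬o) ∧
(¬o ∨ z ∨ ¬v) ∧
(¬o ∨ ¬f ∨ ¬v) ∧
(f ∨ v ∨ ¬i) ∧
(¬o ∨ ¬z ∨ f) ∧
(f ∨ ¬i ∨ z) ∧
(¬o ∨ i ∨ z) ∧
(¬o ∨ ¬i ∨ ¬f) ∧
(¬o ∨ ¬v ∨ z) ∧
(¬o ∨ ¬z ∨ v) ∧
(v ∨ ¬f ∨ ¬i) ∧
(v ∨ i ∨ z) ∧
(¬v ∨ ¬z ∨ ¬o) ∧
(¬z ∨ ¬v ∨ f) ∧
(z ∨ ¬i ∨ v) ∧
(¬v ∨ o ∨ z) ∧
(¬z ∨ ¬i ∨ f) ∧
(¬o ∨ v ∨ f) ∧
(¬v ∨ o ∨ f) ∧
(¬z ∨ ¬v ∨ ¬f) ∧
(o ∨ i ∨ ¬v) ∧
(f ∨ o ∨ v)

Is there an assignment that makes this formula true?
No

No, the formula is not satisfiable.

No assignment of truth values to the variables can make all 25 clauses true simultaneously.

The formula is UNSAT (unsatisfiable).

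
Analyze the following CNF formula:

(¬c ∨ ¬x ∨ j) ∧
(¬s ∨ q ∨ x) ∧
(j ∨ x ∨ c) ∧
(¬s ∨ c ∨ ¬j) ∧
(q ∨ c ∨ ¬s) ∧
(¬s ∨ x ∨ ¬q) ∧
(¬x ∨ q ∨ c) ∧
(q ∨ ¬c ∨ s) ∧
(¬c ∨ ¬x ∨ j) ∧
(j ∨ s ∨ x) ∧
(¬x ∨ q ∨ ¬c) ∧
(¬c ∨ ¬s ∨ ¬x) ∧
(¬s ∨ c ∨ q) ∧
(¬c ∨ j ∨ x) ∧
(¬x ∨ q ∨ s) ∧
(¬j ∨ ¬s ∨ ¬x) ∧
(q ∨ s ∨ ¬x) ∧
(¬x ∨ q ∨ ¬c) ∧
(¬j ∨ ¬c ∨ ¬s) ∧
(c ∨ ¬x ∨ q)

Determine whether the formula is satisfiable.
Yes

Yes, the formula is satisfiable.

One satisfying assignment is: x=True, c=False, q=True, s=False, j=False

Verification: With this assignment, all 20 clauses evaluate to true.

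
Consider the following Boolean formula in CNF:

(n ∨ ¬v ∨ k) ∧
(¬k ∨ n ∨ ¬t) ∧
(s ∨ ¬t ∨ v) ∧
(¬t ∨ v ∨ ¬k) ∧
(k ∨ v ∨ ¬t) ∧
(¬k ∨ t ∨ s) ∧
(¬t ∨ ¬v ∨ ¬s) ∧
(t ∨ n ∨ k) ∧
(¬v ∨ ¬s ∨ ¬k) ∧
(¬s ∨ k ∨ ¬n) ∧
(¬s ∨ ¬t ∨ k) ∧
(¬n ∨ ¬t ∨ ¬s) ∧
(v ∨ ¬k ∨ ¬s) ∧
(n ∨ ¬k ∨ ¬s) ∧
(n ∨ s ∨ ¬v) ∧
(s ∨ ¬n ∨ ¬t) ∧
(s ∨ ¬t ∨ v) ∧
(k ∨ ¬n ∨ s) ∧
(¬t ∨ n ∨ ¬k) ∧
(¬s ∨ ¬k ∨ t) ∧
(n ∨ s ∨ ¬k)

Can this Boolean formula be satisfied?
No

No, the formula is not satisfiable.

No assignment of truth values to the variables can make all 21 clauses true simultaneously.

The formula is UNSAT (unsatisfiable).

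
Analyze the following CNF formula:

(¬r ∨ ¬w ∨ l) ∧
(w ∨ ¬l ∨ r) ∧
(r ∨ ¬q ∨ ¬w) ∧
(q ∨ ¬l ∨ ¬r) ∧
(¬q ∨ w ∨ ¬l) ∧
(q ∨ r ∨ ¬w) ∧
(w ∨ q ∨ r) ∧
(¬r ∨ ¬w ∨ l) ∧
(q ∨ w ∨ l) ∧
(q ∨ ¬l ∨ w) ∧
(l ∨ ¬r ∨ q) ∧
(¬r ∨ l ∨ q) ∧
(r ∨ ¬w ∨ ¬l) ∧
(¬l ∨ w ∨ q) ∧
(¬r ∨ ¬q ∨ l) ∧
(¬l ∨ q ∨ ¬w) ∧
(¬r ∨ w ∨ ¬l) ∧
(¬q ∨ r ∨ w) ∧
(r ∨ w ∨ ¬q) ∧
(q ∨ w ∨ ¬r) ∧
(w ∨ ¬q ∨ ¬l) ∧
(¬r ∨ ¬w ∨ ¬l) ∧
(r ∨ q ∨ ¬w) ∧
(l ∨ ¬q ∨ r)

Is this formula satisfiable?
No

No, the formula is not satisfiable.

No assignment of truth values to the variables can make all 24 clauses true simultaneously.

The formula is UNSAT (unsatisfiable).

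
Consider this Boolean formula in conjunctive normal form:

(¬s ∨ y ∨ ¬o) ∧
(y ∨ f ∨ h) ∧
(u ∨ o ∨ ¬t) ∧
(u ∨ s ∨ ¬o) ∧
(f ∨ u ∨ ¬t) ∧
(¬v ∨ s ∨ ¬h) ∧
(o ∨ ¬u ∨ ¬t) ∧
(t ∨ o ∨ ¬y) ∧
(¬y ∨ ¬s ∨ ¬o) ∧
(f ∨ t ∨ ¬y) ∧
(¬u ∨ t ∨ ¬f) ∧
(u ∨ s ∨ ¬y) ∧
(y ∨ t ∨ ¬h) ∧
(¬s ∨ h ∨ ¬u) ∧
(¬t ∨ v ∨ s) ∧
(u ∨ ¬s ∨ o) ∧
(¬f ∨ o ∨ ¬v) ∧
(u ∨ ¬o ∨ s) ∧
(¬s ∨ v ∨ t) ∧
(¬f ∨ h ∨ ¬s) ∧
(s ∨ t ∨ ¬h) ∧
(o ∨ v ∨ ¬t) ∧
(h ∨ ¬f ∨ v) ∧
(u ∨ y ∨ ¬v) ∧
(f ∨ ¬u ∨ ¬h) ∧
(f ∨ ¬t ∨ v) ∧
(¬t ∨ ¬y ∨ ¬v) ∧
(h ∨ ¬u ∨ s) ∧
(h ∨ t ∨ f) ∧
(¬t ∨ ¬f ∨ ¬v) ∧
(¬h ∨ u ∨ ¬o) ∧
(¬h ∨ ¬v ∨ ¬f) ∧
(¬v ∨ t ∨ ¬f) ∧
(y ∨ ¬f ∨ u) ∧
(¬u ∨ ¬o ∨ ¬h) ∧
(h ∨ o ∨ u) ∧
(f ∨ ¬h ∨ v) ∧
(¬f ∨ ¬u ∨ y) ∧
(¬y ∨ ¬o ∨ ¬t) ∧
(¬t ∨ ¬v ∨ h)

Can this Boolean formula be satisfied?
No

No, the formula is not satisfiable.

No assignment of truth values to the variables can make all 40 clauses true simultaneously.

The formula is UNSAT (unsatisfiable).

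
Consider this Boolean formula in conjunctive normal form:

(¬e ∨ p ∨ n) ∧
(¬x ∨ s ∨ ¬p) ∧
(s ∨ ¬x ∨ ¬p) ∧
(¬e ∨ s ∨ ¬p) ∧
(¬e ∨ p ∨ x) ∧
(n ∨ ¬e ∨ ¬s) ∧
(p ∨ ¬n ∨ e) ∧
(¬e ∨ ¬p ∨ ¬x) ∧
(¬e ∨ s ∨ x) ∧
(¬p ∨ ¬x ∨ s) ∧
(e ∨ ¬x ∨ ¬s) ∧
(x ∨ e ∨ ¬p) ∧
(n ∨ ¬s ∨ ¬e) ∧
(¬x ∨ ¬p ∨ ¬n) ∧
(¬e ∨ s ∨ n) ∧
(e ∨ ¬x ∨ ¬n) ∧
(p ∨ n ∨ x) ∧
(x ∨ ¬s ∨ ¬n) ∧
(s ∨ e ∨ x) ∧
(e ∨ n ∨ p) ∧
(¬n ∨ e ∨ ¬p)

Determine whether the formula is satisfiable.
Yes

Yes, the formula is satisfiable.

One satisfying assignment is: x=True, s=False, e=True, p=False, n=True

Verification: With this assignment, all 21 clauses evaluate to true.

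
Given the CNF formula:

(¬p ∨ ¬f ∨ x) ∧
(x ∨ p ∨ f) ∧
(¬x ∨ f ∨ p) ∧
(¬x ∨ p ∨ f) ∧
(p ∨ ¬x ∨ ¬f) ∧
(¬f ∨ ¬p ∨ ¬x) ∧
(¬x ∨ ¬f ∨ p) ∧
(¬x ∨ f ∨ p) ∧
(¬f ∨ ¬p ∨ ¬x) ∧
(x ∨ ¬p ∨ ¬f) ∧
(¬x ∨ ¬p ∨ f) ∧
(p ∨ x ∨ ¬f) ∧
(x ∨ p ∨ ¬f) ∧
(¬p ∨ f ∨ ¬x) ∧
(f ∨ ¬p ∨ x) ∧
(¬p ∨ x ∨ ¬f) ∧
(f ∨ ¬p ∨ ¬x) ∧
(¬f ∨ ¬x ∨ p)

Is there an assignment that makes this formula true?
No

No, the formula is not satisfiable.

No assignment of truth values to the variables can make all 18 clauses true simultaneously.

The formula is UNSAT (unsatisfiable).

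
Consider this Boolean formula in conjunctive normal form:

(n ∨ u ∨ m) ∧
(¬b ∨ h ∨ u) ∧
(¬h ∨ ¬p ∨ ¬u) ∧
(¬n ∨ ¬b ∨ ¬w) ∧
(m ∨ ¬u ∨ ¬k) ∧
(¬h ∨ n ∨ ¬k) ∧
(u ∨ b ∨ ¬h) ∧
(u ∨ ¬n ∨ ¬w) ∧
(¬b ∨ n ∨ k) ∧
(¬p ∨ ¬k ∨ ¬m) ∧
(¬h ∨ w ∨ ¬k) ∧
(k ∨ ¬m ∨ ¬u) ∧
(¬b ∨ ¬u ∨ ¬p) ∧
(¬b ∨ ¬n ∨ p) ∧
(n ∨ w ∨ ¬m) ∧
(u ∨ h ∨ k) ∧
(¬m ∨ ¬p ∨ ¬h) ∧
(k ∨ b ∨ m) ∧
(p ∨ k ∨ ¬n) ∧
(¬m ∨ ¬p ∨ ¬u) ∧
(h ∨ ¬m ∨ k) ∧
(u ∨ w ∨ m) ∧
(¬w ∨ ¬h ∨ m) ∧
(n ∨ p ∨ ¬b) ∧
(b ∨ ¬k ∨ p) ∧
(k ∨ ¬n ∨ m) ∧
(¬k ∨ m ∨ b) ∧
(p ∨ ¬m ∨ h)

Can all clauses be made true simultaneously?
No

No, the formula is not satisfiable.

No assignment of truth values to the variables can make all 28 clauses true simultaneously.

The formula is UNSAT (unsatisfiable).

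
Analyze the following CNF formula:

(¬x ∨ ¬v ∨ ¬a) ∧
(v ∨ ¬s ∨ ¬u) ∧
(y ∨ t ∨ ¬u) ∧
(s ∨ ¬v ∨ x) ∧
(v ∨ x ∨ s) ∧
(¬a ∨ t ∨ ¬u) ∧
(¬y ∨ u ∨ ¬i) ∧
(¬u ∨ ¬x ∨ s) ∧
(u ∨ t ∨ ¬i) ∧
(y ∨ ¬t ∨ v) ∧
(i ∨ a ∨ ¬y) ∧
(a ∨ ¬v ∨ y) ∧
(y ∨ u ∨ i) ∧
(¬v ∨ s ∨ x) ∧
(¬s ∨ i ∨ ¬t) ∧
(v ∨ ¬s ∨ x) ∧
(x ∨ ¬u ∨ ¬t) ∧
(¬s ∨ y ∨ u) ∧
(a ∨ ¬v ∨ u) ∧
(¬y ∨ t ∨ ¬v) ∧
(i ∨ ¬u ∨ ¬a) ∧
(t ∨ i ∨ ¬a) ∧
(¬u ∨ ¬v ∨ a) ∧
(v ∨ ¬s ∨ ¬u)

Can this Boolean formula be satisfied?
Yes

Yes, the formula is satisfiable.

One satisfying assignment is: x=True, v=False, a=True, y=True, t=True, s=False, i=False, u=False

Verification: With this assignment, all 24 clauses evaluate to true.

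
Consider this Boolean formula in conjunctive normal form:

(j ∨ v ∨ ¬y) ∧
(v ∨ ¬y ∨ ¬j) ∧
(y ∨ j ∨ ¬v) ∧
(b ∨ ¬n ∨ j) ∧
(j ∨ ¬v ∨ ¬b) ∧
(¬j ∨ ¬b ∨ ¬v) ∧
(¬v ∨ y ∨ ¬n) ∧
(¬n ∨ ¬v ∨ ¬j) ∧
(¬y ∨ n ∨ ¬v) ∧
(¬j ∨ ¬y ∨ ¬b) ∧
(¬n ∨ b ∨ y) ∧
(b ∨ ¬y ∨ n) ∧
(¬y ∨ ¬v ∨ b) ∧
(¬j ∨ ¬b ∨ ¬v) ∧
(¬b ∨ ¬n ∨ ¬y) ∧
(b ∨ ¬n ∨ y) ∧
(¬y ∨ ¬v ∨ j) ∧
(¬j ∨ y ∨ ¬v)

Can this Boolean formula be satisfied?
Yes

Yes, the formula is satisfiable.

One satisfying assignment is: v=False, j=False, b=False, y=False, n=False

Verification: With this assignment, all 18 clauses evaluate to true.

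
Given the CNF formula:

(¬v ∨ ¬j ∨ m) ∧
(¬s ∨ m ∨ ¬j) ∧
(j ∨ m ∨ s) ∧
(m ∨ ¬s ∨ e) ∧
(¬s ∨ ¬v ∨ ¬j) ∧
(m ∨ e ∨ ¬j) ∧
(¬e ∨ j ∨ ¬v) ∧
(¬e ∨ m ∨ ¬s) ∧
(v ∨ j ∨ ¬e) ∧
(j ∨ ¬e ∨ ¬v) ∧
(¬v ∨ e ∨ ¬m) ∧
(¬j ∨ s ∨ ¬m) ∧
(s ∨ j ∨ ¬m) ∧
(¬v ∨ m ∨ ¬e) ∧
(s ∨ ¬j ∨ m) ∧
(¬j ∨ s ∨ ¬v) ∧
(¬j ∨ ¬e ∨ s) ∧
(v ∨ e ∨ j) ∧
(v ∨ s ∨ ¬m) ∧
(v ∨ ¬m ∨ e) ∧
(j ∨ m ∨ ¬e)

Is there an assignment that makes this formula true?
Yes

Yes, the formula is satisfiable.

One satisfying assignment is: j=True, s=True, v=False, m=True, e=True

Verification: With this assignment, all 21 clauses evaluate to true.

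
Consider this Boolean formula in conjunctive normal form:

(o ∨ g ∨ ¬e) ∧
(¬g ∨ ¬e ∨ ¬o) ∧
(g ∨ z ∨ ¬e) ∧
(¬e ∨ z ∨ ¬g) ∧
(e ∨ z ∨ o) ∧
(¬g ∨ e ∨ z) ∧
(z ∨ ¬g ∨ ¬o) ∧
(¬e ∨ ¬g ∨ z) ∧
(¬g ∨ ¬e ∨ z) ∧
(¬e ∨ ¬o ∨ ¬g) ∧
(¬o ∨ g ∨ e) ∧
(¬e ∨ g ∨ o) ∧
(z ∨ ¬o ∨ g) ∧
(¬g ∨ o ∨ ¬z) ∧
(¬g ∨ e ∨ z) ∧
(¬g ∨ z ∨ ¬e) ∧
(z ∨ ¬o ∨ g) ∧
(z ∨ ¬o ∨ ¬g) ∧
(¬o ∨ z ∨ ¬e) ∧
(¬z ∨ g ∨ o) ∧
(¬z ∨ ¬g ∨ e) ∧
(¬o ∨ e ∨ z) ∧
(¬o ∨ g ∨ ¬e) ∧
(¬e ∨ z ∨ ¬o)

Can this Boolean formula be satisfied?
No

No, the formula is not satisfiable.

No assignment of truth values to the variables can make all 24 clauses true simultaneously.

The formula is UNSAT (unsatisfiable).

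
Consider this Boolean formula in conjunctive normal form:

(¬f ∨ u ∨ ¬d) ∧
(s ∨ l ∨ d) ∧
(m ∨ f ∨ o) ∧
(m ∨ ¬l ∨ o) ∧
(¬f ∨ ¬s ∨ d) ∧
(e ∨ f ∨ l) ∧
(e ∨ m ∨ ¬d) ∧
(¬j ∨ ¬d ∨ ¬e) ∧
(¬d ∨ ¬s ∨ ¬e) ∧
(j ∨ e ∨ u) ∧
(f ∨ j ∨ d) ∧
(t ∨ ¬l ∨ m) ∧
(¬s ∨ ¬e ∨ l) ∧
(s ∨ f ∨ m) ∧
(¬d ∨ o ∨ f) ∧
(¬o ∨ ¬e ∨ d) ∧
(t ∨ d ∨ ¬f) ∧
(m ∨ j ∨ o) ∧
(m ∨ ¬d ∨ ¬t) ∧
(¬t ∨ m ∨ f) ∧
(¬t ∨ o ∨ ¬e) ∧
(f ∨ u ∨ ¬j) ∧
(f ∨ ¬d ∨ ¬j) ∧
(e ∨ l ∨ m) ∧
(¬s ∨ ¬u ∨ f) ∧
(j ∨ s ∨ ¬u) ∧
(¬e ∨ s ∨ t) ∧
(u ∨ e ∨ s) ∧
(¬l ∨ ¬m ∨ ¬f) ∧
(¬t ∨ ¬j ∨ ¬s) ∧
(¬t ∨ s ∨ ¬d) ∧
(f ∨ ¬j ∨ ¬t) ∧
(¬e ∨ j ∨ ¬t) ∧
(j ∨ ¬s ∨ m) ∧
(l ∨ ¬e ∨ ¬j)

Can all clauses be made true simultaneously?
Yes

Yes, the formula is satisfiable.

One satisfying assignment is: f=True, s=True, t=False, o=False, e=False, d=True, m=True, u=True, j=False, l=False

Verification: With this assignment, all 35 clauses evaluate to true.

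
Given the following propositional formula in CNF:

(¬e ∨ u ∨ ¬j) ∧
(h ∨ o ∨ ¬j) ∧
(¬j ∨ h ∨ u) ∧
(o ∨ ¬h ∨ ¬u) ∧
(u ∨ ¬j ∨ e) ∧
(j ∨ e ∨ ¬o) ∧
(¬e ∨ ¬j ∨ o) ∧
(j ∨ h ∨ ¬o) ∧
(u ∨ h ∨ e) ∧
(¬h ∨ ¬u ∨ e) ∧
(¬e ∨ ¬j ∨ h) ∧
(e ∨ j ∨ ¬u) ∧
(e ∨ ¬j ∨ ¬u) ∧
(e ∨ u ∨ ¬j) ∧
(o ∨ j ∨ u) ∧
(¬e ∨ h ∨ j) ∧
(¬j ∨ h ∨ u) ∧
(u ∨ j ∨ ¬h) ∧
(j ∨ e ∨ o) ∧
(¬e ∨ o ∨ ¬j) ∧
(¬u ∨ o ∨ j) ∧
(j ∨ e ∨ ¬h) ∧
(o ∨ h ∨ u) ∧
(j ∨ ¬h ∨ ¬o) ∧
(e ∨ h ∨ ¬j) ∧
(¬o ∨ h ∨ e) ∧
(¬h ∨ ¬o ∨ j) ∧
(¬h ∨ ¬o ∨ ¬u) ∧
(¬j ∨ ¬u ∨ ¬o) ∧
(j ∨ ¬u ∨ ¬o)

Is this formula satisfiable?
No

No, the formula is not satisfiable.

No assignment of truth values to the variables can make all 30 clauses true simultaneously.

The formula is UNSAT (unsatisfiable).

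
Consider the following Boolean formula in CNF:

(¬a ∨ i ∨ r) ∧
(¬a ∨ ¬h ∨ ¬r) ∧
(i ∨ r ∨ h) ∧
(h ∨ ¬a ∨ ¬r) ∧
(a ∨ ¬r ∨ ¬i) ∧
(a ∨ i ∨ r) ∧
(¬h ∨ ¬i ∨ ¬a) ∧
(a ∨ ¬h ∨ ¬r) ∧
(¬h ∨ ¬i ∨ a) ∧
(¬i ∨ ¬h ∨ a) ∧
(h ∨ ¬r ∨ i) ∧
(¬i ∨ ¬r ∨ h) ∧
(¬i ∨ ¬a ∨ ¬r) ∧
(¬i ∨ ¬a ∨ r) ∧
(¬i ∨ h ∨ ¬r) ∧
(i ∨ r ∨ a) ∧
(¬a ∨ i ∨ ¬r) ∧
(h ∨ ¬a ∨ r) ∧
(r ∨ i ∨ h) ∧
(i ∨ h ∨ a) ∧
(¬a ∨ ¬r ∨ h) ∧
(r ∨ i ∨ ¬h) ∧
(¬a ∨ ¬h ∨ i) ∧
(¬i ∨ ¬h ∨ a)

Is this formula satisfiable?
Yes

Yes, the formula is satisfiable.

One satisfying assignment is: r=False, h=False, a=False, i=True

Verification: With this assignment, all 24 clauses evaluate to true.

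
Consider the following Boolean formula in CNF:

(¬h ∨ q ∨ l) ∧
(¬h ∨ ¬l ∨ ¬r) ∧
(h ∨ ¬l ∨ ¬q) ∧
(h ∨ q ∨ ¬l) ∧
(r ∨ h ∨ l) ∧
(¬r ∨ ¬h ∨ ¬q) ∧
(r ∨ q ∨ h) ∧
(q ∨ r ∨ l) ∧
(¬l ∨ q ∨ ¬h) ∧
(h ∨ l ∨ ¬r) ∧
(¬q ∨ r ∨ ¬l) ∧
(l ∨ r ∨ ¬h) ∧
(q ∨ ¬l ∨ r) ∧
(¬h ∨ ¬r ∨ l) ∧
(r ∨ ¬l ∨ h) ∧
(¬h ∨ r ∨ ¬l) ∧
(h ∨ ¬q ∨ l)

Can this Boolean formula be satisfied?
No

No, the formula is not satisfiable.

No assignment of truth values to the variables can make all 17 clauses true simultaneously.

The formula is UNSAT (unsatisfiable).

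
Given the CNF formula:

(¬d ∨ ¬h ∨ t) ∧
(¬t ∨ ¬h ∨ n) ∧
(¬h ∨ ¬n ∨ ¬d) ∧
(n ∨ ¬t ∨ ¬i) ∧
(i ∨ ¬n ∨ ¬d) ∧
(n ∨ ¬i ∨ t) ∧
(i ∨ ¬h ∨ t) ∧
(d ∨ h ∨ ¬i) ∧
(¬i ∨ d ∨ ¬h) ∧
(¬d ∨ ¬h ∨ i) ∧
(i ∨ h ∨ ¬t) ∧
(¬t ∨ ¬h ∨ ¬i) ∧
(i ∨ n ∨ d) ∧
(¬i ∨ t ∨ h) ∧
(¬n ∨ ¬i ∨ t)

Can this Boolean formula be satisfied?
Yes

Yes, the formula is satisfiable.

One satisfying assignment is: n=True, d=False, h=False, i=False, t=False

Verification: With this assignment, all 15 clauses evaluate to true.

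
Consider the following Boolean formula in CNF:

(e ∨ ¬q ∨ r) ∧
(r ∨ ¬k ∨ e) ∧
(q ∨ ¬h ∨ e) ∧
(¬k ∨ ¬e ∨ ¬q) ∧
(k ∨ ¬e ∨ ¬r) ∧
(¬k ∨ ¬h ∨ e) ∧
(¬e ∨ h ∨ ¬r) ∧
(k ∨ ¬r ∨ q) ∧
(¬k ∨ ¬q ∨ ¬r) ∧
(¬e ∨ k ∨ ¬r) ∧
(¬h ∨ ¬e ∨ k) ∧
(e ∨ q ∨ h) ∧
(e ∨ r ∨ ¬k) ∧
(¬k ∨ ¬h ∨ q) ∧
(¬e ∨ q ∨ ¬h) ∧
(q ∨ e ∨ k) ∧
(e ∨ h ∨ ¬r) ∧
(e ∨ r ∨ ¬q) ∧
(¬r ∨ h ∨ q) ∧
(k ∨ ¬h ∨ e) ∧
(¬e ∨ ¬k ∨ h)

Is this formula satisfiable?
Yes

Yes, the formula is satisfiable.

One satisfying assignment is: r=False, q=False, e=True, h=False, k=False

Verification: With this assignment, all 21 clauses evaluate to true.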